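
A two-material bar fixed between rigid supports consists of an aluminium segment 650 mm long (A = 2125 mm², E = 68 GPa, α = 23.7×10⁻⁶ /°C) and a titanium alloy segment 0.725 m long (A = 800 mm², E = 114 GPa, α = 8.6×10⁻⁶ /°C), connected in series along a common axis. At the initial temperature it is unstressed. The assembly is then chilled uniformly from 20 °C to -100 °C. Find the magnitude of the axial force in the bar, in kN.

Free thermal contraction of the whole bar: Σ αᵢΔT Lᵢ = 23.7×10⁻⁶×120×650 + 8.6×10⁻⁶×120×725 = 2.597 mm.
The walls prevent any net length change, so an axial force P (same in every segment) develops. Compatibility: P · Σ Lᵢ/(AᵢEᵢ) = δ_free.
The series flexibility is Σ Lᵢ/(AᵢEᵢ) = 650/(2125×68×10³) + 725/(800×114×10³) = 1.245×10⁻⁵ mm/N.
So P = 2.597 / 1.245×10⁻⁵ = 208.6 kN, tensile.

P ≈ 209 kN (tensile)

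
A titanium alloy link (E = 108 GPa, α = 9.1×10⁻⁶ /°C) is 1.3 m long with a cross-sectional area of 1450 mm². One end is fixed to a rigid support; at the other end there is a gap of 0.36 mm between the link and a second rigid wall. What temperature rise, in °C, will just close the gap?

ΔT ≈ 30.4 °C

Contact occurs when the free expansion equals the gap: αΔT L = 0.36 mm.
ΔT = 0.36 / (9.1×10⁻⁶ × 1300) = 30.43 °C.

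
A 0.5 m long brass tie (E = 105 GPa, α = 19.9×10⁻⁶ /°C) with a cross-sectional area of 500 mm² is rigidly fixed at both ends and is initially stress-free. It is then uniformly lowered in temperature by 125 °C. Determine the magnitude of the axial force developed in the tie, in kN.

P ≈ 131 kN (tensile)

With zero net strain, σ = E·αΔT = 105 GPa × 19.9×10⁻⁶ × 125 = 261.2 MPa.
P = AEαΔT = 500 × 105×10³ × 19.9×10⁻⁶ × 125 = 130.6 kN (tensile).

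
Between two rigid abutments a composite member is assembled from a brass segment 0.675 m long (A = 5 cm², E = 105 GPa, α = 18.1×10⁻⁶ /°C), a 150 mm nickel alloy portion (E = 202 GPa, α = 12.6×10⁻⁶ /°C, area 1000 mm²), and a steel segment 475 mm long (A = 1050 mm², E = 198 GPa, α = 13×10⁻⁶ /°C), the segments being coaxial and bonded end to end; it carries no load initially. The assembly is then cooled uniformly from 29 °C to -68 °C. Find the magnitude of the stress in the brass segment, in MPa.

If the supports were absent, the total length change would be Σ αᵢΔT Lᵢ = 18.1×10⁻⁶×97×675 + 12.6×10⁻⁶×97×150 + 13×10⁻⁶×97×475 = 1.967 mm.
The rigid supports impose zero overall length change; the single axial force P common to all segments must satisfy P Σ Lᵢ/(AᵢEᵢ) = δ_free.
The series flexibility is Σ Lᵢ/(AᵢEᵢ) = 675/(500×105×10³) + 150/(1000×202×10³) + 475/(1050×198×10³) = 1.588×10⁻⁵ mm/N.
Hence P = δ_free / Σ(L/AE) = 1.967/1.588×10⁻⁵ = 123.9 kN (tensile).
σ_{brass} = P / A = 123900 / 500 = 247.7 MPa.

σ ≈ 248 MPa (tensile)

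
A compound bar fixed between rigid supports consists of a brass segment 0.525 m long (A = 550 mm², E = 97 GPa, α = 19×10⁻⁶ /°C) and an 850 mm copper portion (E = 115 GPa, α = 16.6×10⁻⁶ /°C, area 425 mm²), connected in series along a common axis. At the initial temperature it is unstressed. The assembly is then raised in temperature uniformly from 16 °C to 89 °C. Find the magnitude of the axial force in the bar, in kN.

P ≈ 64.6 kN (compressive)

If the supports were absent, the total length change would be Σ αᵢΔT Lᵢ = 19×10⁻⁶×73×525 + 16.6×10⁻⁶×73×850 = 1.758 mm.
The walls prevent any net length change, so an axial force P (same in every segment) develops. Compatibility: P · Σ Lᵢ/(AᵢEᵢ) = δ_free.
Σ Lᵢ/(AᵢEᵢ) = 525/(550×97×10³) + 850/(425×115×10³) = 2.723×10⁻⁵ mm/N.
Hence P = δ_free / Σ(L/AE) = 1.758/2.723×10⁻⁵ = 64.56 kN (compressive).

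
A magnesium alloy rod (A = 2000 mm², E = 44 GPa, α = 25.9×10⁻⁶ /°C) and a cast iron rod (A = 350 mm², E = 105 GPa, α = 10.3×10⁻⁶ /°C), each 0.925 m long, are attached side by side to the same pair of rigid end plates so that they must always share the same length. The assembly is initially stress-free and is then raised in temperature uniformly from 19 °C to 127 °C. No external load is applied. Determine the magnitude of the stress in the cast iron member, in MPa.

Both members must finish at the same length. With the larger α, the magnesium alloy tends to over-expand; the plates restrain it, putting the magnesium alloy in compression and the cast iron in tension. With no external load the two internal forces are equal and opposite, magnitude P.
Setting the final lengths equal and cancelling L: (α₁ − α₂)ΔT = P/(A₁E₁) + P/(A₂E₂).
|α₁ − α₂|·ΔT = 15.6×10⁻⁶ × 108 = 0.001685.
1/(A₁E₁) + 1/(A₂E₂) = 1/(2000×44×10³) + 1/(350×105×10³) = 3.857×10⁻⁸ N⁻¹.
So P = 0.001685 / 3.857×10⁻⁸ = 43.68 kN.
σ_{cast iron} = P/A₂ = 43680/350 = 124.8 MPa, tensile.

σ ≈ 125 MPa (tensile)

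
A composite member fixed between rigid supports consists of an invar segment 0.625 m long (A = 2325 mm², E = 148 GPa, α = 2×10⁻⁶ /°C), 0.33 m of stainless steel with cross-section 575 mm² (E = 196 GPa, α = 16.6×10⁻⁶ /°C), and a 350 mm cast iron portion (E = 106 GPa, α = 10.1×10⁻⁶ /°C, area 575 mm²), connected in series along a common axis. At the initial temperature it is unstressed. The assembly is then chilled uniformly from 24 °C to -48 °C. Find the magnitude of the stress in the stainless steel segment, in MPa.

σ ≈ 123 MPa (tensile)

If the supports were absent, the total length change would be Σ αᵢΔT Lᵢ = 2×10⁻⁶×72×625 + 16.6×10⁻⁶×72×330 + 10.1×10⁻⁶×72×350 = 0.7389 mm.
The walls prevent any net length change, so an axial force P (same in every segment) develops. Compatibility: P · Σ Lᵢ/(AᵢEᵢ) = δ_free.
The series flexibility is Σ Lᵢ/(AᵢEᵢ) = 625/(2325×148×10³) + 330/(575×196×10³) + 350/(575×106×10³) = 1.049×10⁻⁵ mm/N.
So P = 0.7389 / 1.049×10⁻⁵ = 70.46 kN, tensile.
σ_{stainless steel} = P / A = 70460 / 575 = 122.5 MPa.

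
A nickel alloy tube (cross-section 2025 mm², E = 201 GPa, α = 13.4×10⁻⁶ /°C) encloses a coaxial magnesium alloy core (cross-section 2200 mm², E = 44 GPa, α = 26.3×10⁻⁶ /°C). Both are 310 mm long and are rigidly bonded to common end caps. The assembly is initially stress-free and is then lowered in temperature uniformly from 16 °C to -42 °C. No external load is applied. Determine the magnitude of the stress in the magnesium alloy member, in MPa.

σ ≈ 26.6 MPa (tensile)

The magnesium alloy has the larger α, so on cooling it would change length more than the nickel alloy if both were free. The rigid plates force a common final length, so the magnesium alloy is put into tension and the nickel alloy into compression, with equal and opposite forces P (no external load).
Equating the net (thermal + elastic) strains gives |α₁ − α₂|·ΔT = P·[1/(A₁E₁) + 1/(A₂E₂)].
|α₁ − α₂|·ΔT = 12.9×10⁻⁶ × 58 = 0.0007482.
1/(A₁E₁) + 1/(A₂E₂) = 1/(2025×201×10³) + 1/(2200×44×10³) = 1.279×10⁻⁸ N⁻¹.
So P = 0.0007482 / 1.279×10⁻⁸ = 58.51 kN.
σ_{magnesium alloy} = P/A₂ = 58510/2200 = 26.6 MPa, tensile.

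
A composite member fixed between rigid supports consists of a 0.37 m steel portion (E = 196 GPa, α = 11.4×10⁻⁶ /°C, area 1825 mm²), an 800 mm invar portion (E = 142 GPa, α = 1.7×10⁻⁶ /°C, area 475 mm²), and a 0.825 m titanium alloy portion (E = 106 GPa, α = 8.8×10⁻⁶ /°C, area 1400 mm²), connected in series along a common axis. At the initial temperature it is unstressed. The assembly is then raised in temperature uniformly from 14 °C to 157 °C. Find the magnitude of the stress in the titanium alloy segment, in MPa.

Free thermal expansion of the whole bar: Σ αᵢΔT Lᵢ = 11.4×10⁻⁶×143×370 + 1.7×10⁻⁶×143×800 + 8.8×10⁻⁶×143×825 = 1.836 mm.
The walls prevent any net length change, so an axial force P (same in every segment) develops. Compatibility: P · Σ Lᵢ/(AᵢEᵢ) = δ_free.
The series flexibility is Σ Lᵢ/(AᵢEᵢ) = 370/(1825×196×10³) + 800/(475×142×10³) + 825/(1400×106×10³) = 1.845×10⁻⁵ mm/N.
P = 1.836 / 1.845×10⁻⁵ = 99480 N = 99.48 kN, compressive.
σ_{titanium alloy} = P / A = 99480 / 1400 = 71.06 MPa.

σ ≈ 71.1 MPa (compressive)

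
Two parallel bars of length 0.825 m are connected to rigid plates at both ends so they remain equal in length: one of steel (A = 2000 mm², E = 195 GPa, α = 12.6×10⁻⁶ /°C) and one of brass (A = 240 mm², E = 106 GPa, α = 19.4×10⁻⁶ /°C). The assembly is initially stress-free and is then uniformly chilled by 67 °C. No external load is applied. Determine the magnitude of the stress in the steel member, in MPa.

Equilibrium of a rigid end plate with no external load gives equal and opposite internal forces ±P in the two members. Since α_{brass} > α_{steel}, cooling drives the brass into tension and the steel into compression.
Equating the net (thermal + elastic) strains gives |α₁ − α₂|·ΔT = P·[1/(A₁E₁) + 1/(A₂E₂)].
|α₁ − α₂|·ΔT = 6.8×10⁻⁶ × 67 = 0.0004556.
1/(A₁E₁) + 1/(A₂E₂) = 1/(2000×195×10³) + 1/(240×106×10³) = 4.187×10⁻⁸ N⁻¹.
P = 0.0004556 / 4.187×10⁻⁸ = 10880 N = 10.88 kN.
σ_{steel} = P/A₁ = 10880/2000 = 5.44 MPa, compressive.

σ ≈ 5.44 MPa (compressive)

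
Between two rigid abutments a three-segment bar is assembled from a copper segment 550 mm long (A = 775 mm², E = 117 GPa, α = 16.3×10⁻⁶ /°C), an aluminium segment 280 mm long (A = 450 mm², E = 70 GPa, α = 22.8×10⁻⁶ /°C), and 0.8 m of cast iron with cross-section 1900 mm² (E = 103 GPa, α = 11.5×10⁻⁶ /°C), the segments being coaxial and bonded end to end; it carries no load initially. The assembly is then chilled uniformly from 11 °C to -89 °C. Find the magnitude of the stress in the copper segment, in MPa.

σ ≈ 166 MPa (tensile)

If the supports were absent, the total length change would be Σ αᵢΔT Lᵢ = 16.3×10⁻⁶×100×550 + 22.8×10⁻⁶×100×280 + 11.5×10⁻⁶×100×800 = 2.455 mm.
Since the ends are fixed, an axial force P builds up, equal in every segment, with P · Σ Lᵢ/(AᵢEᵢ) = δ_free.
The series flexibility is Σ Lᵢ/(AᵢEᵢ) = 550/(775×117×10³) + 280/(450×70×10³) + 800/(1900×103×10³) = 1.904×10⁻⁵ mm/N.
So P = 2.455 / 1.904×10⁻⁵ = 128.9 kN, tensile.
σ_{copper} = P / A = 128900 / 775 = 166.3 MPa.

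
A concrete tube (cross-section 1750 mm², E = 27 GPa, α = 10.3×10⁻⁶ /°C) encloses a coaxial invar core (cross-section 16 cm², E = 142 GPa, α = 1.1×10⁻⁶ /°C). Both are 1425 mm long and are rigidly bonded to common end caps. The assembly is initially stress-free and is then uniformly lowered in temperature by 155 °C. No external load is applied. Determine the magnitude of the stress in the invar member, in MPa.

σ ≈ 34.9 MPa (compressive)

Both members must finish at the same length. With the larger α, the concrete tends to over-contract; the plates restrain it, putting the concrete in tension and the invar in compression. With no external load the two internal forces are equal and opposite, magnitude P.
Equating the net (thermal + elastic) strains gives |α₁ − α₂|·ΔT = P·[1/(A₁E₁) + 1/(A₂E₂)].
|α₁ − α₂|·ΔT = 9.2×10⁻⁶ × 155 = 0.001426.
1/(A₁E₁) + 1/(A₂E₂) = 1/(1750×27×10³) + 1/(1600×142×10³) = 2.557×10⁻⁸ N⁻¹.
P = 0.001426 / 2.557×10⁻⁸ = 55780 N = 55.78 kN.
σ_{invar} = P/A₂ = 55780/1600 = 34.86 MPa, compressive.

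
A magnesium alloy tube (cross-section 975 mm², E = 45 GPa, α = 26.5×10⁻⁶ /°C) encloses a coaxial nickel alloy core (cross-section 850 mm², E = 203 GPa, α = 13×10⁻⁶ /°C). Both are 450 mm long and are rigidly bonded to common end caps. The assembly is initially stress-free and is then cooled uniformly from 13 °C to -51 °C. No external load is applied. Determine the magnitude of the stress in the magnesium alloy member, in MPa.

The magnesium alloy has the larger α, so on cooling it would change length more than the nickel alloy if both were free. The rigid plates force a common final length, so the magnesium alloy is put into tension and the nickel alloy into compression, with equal and opposite forces P (no external load).
Equating the net (thermal + elastic) strains gives |α₁ − α₂|·ΔT = P·[1/(A₁E₁) + 1/(A₂E₂)].
|α₁ − α₂|·ΔT = 13.5×10⁻⁶ × 64 = 0.000864.
1/(A₁E₁) + 1/(A₂E₂) = 1/(975×45×10³) + 1/(850×203×10³) = 2.859×10⁻⁸ N⁻¹.
So P = 0.000864 / 2.859×10⁻⁸ = 30.22 kN.
σ_{magnesium alloy} = P/A₁ = 30220/975 = 31 MPa, tensile.

σ ≈ 31 MPa (tensile)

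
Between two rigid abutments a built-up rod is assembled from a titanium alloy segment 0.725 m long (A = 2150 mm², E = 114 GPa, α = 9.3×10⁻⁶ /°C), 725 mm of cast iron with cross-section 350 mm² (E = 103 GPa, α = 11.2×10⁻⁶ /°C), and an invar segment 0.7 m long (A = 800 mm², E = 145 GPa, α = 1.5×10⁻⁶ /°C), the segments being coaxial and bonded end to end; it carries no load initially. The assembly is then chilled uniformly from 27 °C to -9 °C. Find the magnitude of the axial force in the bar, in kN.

If the supports were absent, the total length change would be Σ αᵢΔT Lᵢ = 9.3×10⁻⁶×36×725 + 11.2×10⁻⁶×36×725 + 1.5×10⁻⁶×36×700 = 0.5728 mm.
Since the ends are fixed, an axial force P builds up, equal in every segment, with P · Σ Lᵢ/(AᵢEᵢ) = δ_free.
The series flexibility is Σ Lᵢ/(AᵢEᵢ) = 725/(2150×114×10³) + 725/(350×103×10³) + 700/(800×145×10³) = 2.91×10⁻⁵ mm/N.
Hence P = δ_free / Σ(L/AE) = 0.5728/2.91×10⁻⁵ = 19.68 kN (tensile).

P ≈ 19.7 kN (tensile)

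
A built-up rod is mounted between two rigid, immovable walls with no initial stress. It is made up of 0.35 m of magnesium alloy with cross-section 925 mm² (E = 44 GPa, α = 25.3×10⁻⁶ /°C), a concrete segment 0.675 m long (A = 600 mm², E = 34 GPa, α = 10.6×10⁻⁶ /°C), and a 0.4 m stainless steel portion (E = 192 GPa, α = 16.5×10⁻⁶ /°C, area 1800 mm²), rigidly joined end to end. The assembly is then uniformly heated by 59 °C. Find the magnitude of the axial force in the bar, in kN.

Free thermal expansion of the whole bar: Σ αᵢΔT Lᵢ = 25.3×10⁻⁶×59×350 + 10.6×10⁻⁶×59×675 + 16.5×10⁻⁶×59×400 = 1.334 mm.
The walls prevent any net length change, so an axial force P (same in every segment) develops. Compatibility: P · Σ Lᵢ/(AᵢEᵢ) = δ_free.
Σ Lᵢ/(AᵢEᵢ) = 350/(925×44×10³) + 675/(600×34×10³) + 400/(1800×192×10³) = 4.285×10⁻⁵ mm/N.
So P = 1.334 / 4.285×10⁻⁵ = 31.14 kN, compressive.

P ≈ 31.1 kN (compressive)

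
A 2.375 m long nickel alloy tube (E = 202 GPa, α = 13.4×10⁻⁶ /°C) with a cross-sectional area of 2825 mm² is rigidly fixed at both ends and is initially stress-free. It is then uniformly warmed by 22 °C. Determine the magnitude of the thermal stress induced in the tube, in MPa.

Because both ends are immovable the net strain is zero, and the suppressed thermal strain is αΔT = 13.4×10⁻⁶ × 22 = 294.8×10⁻⁶.
Hence σ = E·αΔT = 202×10³ × 294.8×10⁻⁶ = 59.55 MPa, compressive.

σ ≈ 59.5 MPa (compressive)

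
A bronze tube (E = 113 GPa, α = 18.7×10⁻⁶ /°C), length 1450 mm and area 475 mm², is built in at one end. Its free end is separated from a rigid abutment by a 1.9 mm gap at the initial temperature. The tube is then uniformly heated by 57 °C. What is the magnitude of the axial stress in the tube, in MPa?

Unrestrained expansion: δ_free = αΔT L = 18.7×10⁻⁶ × 57 × 1450 = 1.546 mm.
This is smaller than the 1.9 mm clearance, so the tube expands freely without reaching the stop — the stress is zero.

σ ≈ 0 MPa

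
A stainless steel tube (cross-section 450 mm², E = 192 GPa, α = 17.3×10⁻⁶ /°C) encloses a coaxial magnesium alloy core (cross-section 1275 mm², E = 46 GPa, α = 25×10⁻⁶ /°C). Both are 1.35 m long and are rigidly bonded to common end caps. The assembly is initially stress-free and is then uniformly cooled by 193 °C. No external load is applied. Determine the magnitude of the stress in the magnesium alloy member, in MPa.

σ ≈ 40.7 MPa (tensile)

Equilibrium of a rigid end plate with no external load gives equal and opposite internal forces ±P in the two members. Since α_{magnesium alloy} > α_{stainless steel}, cooling drives the magnesium alloy into tension and the stainless steel into compression.
Compatibility of the two members (thermal + elastic change equal): (α₁ − α₂)ΔT = P·[1/(A₁E₁) + 1/(A₂E₂)].
|α₁ − α₂|·ΔT = 7.7×10⁻⁶ × 193 = 0.001486.
1/(A₁E₁) + 1/(A₂E₂) = 1/(450×192×10³) + 1/(1275×46×10³) = 2.862×10⁻⁸ N⁻¹.
P = 0.001486 / 2.862×10⁻⁸ = 51920 N = 51.92 kN.
σ_{magnesium alloy} = P/A₂ = 51920/1275 = 40.72 MPa, tensile.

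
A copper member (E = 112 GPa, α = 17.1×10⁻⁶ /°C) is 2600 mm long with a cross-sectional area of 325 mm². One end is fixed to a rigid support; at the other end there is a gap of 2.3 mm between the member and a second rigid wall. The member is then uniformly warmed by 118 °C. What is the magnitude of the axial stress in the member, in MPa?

σ ≈ 127 MPa (compressive)

Free thermal elongation = αΔT L = 17.1×10⁻⁶ × 118 × 2600 = 5.246 mm.
After closing the 2.3 mm clearance, 5.246 − 2.3 = 2.946 mm of expansion remains to be suppressed by the wall.
Compatibility: PL/(AE) = 2.946 mm, so σ = P/A = E × (2.946/2600) = 126.9 MPa.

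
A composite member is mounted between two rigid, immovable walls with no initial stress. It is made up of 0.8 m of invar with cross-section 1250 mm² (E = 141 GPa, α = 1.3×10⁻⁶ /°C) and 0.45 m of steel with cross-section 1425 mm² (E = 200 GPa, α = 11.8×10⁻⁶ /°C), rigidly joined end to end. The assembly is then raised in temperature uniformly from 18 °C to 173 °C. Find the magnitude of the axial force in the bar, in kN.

P ≈ 161 kN (compressive)

If the supports were absent, the total length change would be Σ αᵢΔT Lᵢ = 1.3×10⁻⁶×155×800 + 11.8×10⁻⁶×155×450 = 0.9843 mm.
The walls prevent any net length change, so an axial force P (same in every segment) develops. Compatibility: P · Σ Lᵢ/(AᵢEᵢ) = δ_free.
Σ Lᵢ/(AᵢEᵢ) = 800/(1250×141×10³) + 450/(1425×200×10³) = 6.118×10⁻⁶ mm/N.
P = 0.9843 / 6.118×10⁻⁶ = 160900 N = 160.9 kN, compressive.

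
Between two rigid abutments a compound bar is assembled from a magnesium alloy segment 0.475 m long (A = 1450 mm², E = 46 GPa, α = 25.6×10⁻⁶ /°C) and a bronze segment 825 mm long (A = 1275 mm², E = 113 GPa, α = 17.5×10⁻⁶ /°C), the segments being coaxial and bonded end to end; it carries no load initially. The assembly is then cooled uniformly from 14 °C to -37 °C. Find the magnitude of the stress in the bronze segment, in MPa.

If the supports were absent, the total length change would be Σ αᵢΔT Lᵢ = 25.6×10⁻⁶×51×475 + 17.5×10⁻⁶×51×825 = 1.356 mm.
Since the ends are fixed, an axial force P builds up, equal in every segment, with P · Σ Lᵢ/(AᵢEᵢ) = δ_free.
The series flexibility is Σ Lᵢ/(AᵢEᵢ) = 475/(1450×46×10³) + 825/(1275×113×10³) = 1.285×10⁻⁵ mm/N.
So P = 1.356 / 1.285×10⁻⁵ = 105.6 kN, tensile.
σ_{bronze} = P / A = 105600 / 1275 = 82.81 MPa.

σ ≈ 82.8 MPa (tensile)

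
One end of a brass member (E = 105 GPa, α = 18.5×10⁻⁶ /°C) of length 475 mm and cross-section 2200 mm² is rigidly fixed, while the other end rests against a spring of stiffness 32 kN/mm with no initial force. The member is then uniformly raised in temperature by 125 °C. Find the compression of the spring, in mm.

δ ≈ 1.03 mm

If the spring were absent the member would lengthen by αΔT L = 18.5×10⁻⁶ × 125 × 475 = 1.098 mm.
With a force P in the spring, the elastic change of the member is PL/(AE) and that of the spring is P/k; compatibility requires their sum to equal δ_free.
P [ L/(AE) + 1/k ] = δ_free → P [ 475/(2200×105×10³) + 1/(32×10³) ] = 1.098.
P = 1.098 / 3.331×10⁻⁵ = 32980 N.
Spring compression = P/k = 32980/(32×10³) = 1.031 mm.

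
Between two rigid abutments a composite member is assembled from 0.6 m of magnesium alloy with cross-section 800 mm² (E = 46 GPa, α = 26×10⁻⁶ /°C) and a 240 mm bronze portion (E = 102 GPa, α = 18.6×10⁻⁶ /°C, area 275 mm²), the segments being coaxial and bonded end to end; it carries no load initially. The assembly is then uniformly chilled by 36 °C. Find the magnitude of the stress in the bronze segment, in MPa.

σ ≈ 106 MPa (tensile)

With the walls removed the bar would change length by δ_free = Σ αᵢΔT Lᵢ = 26×10⁻⁶×36×600 + 18.6×10⁻⁶×36×240 = 0.7223 mm.
Since the ends are fixed, an axial force P builds up, equal in every segment, with P · Σ Lᵢ/(AᵢEᵢ) = δ_free.
The series flexibility is Σ Lᵢ/(AᵢEᵢ) = 600/(800×46×10³) + 240/(275×102×10³) = 2.486×10⁻⁵ mm/N.
P = 0.7223 / 2.486×10⁻⁵ = 29050 N = 29.05 kN, tensile.
σ_{bronze} = P / A = 29050 / 275 = 105.7 MPa.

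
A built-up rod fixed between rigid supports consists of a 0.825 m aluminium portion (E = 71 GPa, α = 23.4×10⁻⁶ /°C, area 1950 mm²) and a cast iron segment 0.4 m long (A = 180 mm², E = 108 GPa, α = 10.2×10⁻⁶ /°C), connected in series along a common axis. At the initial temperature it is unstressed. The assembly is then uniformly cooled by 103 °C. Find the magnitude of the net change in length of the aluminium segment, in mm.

|ΔL| ≈ 1.45 mm

If the supports were absent, the total length change would be Σ αᵢΔT Lᵢ = 23.4×10⁻⁶×103×825 + 10.2×10⁻⁶×103×400 = 2.409 mm.
The walls prevent any net length change, so an axial force P (same in every segment) develops. Compatibility: P · Σ Lᵢ/(AᵢEᵢ) = δ_free.
Σ Lᵢ/(AᵢEᵢ) = 825/(1950×71×10³) + 400/(180×108×10³) = 2.653×10⁻⁵ mm/N.
Hence P = δ_free / Σ(L/AE) = 2.409/2.653×10⁻⁵ = 90.77 kN (tensile).
For the aluminium segment, free thermal change = 23.4×10⁻⁶×103×825 = 1.988 mm and elastic change from P = 90770×825/(1950×71×10³) = 0.5409 mm; these oppose, so the net change is 1.45 mm (segment shortens).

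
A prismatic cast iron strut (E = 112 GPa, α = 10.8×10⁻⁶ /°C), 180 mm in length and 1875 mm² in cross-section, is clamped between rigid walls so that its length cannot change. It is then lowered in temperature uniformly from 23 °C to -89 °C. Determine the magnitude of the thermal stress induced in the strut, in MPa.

σ ≈ 135 MPa (tensile)

With length fixed, the mechanical strain must cancel the thermal strain αΔT = 10.8×10⁻⁶ × 112 = 1209.6×10⁻⁶.
Hence σ = E·αΔT = 112×10³ × 1209.6×10⁻⁶ = 135.5 MPa, tensile.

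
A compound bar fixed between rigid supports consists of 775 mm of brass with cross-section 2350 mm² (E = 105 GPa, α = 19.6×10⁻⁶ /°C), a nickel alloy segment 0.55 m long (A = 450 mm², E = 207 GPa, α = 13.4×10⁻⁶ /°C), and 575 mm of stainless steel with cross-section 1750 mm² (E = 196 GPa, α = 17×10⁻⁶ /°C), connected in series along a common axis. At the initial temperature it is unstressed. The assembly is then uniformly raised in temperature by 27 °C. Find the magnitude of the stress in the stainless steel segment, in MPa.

If the supports were absent, the total length change would be Σ αᵢΔT Lᵢ = 19.6×10⁻⁶×27×775 + 13.4×10⁻⁶×27×550 + 17×10⁻⁶×27×575 = 0.873 mm.
The rigid supports impose zero overall length change; the single axial force P common to all segments must satisfy P Σ Lᵢ/(AᵢEᵢ) = δ_free.
Σ Lᵢ/(AᵢEᵢ) = 775/(2350×105×10³) + 550/(450×207×10³) + 575/(1750×196×10³) = 1.072×10⁻⁵ mm/N.
So P = 0.873 / 1.072×10⁻⁵ = 81.43 kN, compressive.
σ_{stainless steel} = P / A = 81430 / 1750 = 46.53 MPa.

σ ≈ 46.5 MPa (compressive)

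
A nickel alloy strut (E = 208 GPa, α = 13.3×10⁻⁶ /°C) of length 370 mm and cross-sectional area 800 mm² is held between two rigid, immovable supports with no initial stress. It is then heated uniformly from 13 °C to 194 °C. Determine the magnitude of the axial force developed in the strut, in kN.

With zero net strain, σ = E·αΔT = 208 GPa × 13.3×10⁻⁶ × 181 = 500.7 MPa.
Then P = σA = 500.7 × 800 mm² = 400.6 kN, compressive.

P ≈ 401 kN (compressive)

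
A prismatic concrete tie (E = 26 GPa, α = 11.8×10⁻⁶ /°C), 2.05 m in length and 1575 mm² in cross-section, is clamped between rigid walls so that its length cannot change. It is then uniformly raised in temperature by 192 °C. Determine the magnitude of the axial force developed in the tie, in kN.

Full restraint means ε = 0, so the stress is σ = EαΔT = 26×10³ × 11.8×10⁻⁶ × 192 = 58.91 MPa.
P = AEαΔT = 1575 × 26×10³ × 11.8×10⁻⁶ × 192 = 92.78 kN (compressive).

P ≈ 92.8 kN (compressive)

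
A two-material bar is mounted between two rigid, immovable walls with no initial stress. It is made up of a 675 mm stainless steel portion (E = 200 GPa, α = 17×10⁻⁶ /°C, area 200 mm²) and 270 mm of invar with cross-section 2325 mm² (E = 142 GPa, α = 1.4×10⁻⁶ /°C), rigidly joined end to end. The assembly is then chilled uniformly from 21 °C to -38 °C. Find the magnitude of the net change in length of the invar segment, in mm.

If the supports were absent, the total length change would be Σ αᵢΔT Lᵢ = 17×10⁻⁶×59×675 + 1.4×10⁻⁶×59×270 = 0.6993 mm.
The walls prevent any net length change, so an axial force P (same in every segment) develops. Compatibility: P · Σ Lᵢ/(AᵢEᵢ) = δ_free.
Σ Lᵢ/(AᵢEᵢ) = 675/(200×200×10³) + 270/(2325×142×10³) = 1.769×10⁻⁵ mm/N.
P = 0.6993 / 1.769×10⁻⁵ = 39530 N = 39.53 kN, tensile.
For the invar segment, free thermal change = 1.4×10⁻⁶×59×270 = 0.0223 mm and elastic change from P = 39530×270/(2325×142×10³) = 0.03232 mm; these oppose, so the net change is 0.01 mm (segment lengthens).

|ΔL| ≈ 0.01 mm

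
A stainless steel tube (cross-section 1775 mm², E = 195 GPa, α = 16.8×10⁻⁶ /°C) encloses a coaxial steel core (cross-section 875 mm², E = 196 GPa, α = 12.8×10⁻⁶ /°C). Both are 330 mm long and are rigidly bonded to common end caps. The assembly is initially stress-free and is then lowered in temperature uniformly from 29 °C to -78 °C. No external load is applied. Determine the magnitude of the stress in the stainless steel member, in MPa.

σ ≈ 27.7 MPa (tensile)

Equilibrium of a rigid end plate with no external load gives equal and opposite internal forces ±P in the two members. Since α_{stainless steel} > α_{steel}, cooling drives the stainless steel into tension and the steel into compression.
Compatibility of the two members (thermal + elastic change equal): (α₁ − α₂)ΔT = P·[1/(A₁E₁) + 1/(A₂E₂)].
|α₁ − α₂|·ΔT = 4×10⁻⁶ × 107 = 0.000428.
1/(A₁E₁) + 1/(A₂E₂) = 1/(1775×195×10³) + 1/(875×196×10³) = 8.72×10⁻⁹ N⁻¹.
P = 0.000428 / 8.72×10⁻⁹ = 49080 N = 49.08 kN.
σ_{stainless steel} = P/A₁ = 49080/1775 = 27.65 MPa, tensile.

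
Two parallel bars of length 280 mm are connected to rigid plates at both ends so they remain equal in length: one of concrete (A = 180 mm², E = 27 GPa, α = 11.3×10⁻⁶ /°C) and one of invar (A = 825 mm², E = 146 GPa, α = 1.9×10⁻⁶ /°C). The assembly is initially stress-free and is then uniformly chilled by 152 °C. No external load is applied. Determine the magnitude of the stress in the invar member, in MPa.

σ ≈ 8.09 MPa (compressive)

Equilibrium of a rigid end plate with no external load gives equal and opposite internal forces ±P in the two members. Since α_{concrete} > α_{invar}, cooling drives the concrete into tension and the invar into compression.
Equating the net (thermal + elastic) strains gives |α₁ − α₂|·ΔT = P·[1/(A₁E₁) + 1/(A₂E₂)].
|α₁ − α₂|·ΔT = 9.4×10⁻⁶ × 152 = 0.001429.
1/(A₁E₁) + 1/(A₂E₂) = 1/(180×27×10³) + 1/(825×146×10³) = 2.141×10⁻⁷ N⁻¹.
P = 0.001429 / 2.141×10⁻⁷ = 6675 N = 6.675 kN.
σ_{invar} = P/A₂ = 6675/825 = 8.09 MPa, compressive.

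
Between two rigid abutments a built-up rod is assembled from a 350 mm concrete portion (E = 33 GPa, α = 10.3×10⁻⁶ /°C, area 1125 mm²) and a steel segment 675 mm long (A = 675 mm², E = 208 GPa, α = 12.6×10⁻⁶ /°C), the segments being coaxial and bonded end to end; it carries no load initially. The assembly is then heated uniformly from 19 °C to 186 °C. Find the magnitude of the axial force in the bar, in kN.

Free thermal expansion of the whole bar: Σ αᵢΔT Lᵢ = 10.3×10⁻⁶×167×350 + 12.6×10⁻⁶×167×675 = 2.022 mm.
The rigid supports impose zero overall length change; the single axial force P common to all segments must satisfy P Σ Lᵢ/(AᵢEᵢ) = δ_free.
The series flexibility is Σ Lᵢ/(AᵢEᵢ) = 350/(1125×33×10³) + 675/(675×208×10³) = 1.424×10⁻⁵ mm/N.
P = 2.022 / 1.424×10⁻⁵ = 142100 N = 142.1 kN, compressive.

P ≈ 142 kN (compressive)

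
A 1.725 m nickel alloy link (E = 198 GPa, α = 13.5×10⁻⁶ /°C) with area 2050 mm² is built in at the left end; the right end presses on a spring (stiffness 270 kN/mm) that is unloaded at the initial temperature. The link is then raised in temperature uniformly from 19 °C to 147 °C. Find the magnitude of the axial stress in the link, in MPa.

Free thermal expansion: δ_free = αΔT L = 13.5×10⁻⁶ × 128 × 1725 = 2.981 mm.
Let P be the compressive force at the spring. The link shortens elastically by PL/(AE) and the spring compresses by P/k; together these equal δ_free.
P [ L/(AE) + 1/k ] = δ_free → P [ 1725/(2050×198×10³) + 1/(270×10³) ] = 2.981.
P = 2.981 / 7.954×10⁻⁶ = 374800 N.
σ = P/A = 374800/2050 = 182.8 MPa.

σ ≈ 183 MPa (compressive)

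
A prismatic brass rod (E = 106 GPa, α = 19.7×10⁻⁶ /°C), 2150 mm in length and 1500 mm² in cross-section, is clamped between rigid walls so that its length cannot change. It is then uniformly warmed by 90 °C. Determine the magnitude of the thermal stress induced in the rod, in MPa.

σ ≈ 188 MPa (compressive)

With length fixed, the mechanical strain must cancel the thermal strain αΔT = 19.7×10⁻⁶ × 90 = 1773×10⁻⁶.
σ = EαΔT = 106×10³ × 19.7×10⁻⁶ × 90 = 187.9 MPa (compressive; the rod is trying to expand).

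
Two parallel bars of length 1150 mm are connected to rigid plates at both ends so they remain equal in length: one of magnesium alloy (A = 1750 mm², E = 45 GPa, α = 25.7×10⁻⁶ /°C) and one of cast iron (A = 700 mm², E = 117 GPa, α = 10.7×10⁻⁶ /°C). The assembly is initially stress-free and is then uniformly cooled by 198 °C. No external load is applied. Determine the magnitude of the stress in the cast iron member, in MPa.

σ ≈ 170 MPa (compressive)

The magnesium alloy has the larger α, so on cooling it would change length more than the cast iron if both were free. The rigid plates force a common final length, so the magnesium alloy is put into tension and the cast iron into compression, with equal and opposite forces P (no external load).
Setting the final lengths equal and cancelling L: (α₁ − α₂)ΔT = P/(A₁E₁) + P/(A₂E₂).
|α₁ − α₂|·ΔT = 15×10⁻⁶ × 198 = 0.00297.
1/(A₁E₁) + 1/(A₂E₂) = 1/(1750×45×10³) + 1/(700×117×10³) = 2.491×10⁻⁸ N⁻¹.
P = 0.00297 / 2.491×10⁻⁸ = 119200 N = 119.2 kN.
σ_{cast iron} = P/A₂ = 119200/700 = 170.3 MPa, compressive.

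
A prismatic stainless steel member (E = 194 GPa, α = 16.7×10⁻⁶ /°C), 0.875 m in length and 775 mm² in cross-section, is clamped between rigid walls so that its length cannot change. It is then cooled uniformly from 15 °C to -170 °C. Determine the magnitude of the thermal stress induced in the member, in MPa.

σ ≈ 599 MPa (tensile)

The supports are rigid, so the total axial strain is zero. The restrained thermal strain is ε = αΔT = 16.7×10⁻⁶ × 185 = 3089.5×10⁻⁶.
σ = EαΔT = 194×10³ × 16.7×10⁻⁶ × 185 = 599.4 MPa (tensile; the member is trying to contract).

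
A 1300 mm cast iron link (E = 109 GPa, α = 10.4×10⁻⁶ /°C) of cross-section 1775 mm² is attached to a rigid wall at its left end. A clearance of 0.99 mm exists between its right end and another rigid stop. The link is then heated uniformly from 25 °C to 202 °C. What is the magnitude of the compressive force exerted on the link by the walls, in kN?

P ≈ 209 kN

Free thermal elongation = αΔT L = 10.4×10⁻⁶ × 177 × 1300 = 2.393 mm.
This exceeds the 0.99 mm gap, so the wall pushes back. The portion of expansion that must be recovered elastically is δ_free − gap = 2.393 − 0.99 = 1.403 mm.
So σ = E(δ_free − g)/L = 109×10³ × 1.403/1300 = 117.6 MPa.
Force on the wall = σA = 117.6 × 1775 mm² = 208.8 kN.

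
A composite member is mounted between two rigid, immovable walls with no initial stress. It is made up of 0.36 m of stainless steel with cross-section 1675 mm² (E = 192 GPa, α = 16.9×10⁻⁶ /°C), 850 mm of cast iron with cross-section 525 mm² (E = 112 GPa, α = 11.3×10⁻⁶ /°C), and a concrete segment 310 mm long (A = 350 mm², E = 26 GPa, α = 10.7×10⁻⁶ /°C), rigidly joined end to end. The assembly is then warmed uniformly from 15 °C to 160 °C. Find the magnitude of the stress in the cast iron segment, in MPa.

If the supports were absent, the total length change would be Σ αᵢΔT Lᵢ = 16.9×10⁻⁶×145×360 + 11.3×10⁻⁶×145×850 + 10.7×10⁻⁶×145×310 = 2.756 mm.
The walls prevent any net length change, so an axial force P (same in every segment) develops. Compatibility: P · Σ Lᵢ/(AᵢEᵢ) = δ_free.
The series flexibility is Σ Lᵢ/(AᵢEᵢ) = 360/(1675×192×10³) + 850/(525×112×10³) + 310/(350×26×10³) = 4.964×10⁻⁵ mm/N.
P = 2.756 / 4.964×10⁻⁵ = 55520 N = 55.52 kN, compressive.
σ_{cast iron} = P / A = 55520 / 525 = 105.7 MPa.

σ ≈ 106 MPa (compressive)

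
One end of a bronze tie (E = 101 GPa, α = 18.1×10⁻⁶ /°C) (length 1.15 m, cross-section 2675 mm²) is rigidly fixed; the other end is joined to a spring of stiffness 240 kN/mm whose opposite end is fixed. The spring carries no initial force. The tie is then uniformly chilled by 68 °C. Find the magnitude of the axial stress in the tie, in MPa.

σ ≈ 62.8 MPa (tensile)

If the spring were absent the tie would shorten by αΔT L = 18.1×10⁻⁶ × 68 × 1150 = 1.415 mm.
With a force P in the spring, the elastic change of the tie is PL/(AE) and that of the spring is P/k; compatibility requires their sum to equal δ_free.
So P = δ_free / [L/(AE) + 1/k] = 1.415 / [ 1150/(2675×101×10³) + 1/(240×10³) ].
P = 1.415 / 8.423×10⁻⁶ = 168000 N.
σ = P/A = 168000/2675 = 62.82 MPa.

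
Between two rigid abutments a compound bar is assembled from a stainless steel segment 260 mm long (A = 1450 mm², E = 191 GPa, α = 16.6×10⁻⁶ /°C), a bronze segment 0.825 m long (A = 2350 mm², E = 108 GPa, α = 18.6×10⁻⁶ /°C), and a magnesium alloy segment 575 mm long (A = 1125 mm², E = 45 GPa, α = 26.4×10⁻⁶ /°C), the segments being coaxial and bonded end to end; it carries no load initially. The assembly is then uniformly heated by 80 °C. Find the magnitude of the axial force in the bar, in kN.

P ≈ 179 kN (compressive)

With the walls removed the bar would change length by δ_free = Σ αᵢΔT Lᵢ = 16.6×10⁻⁶×80×260 + 18.6×10⁻⁶×80×825 + 26.4×10⁻⁶×80×575 = 2.787 mm.
The walls prevent any net length change, so an axial force P (same in every segment) develops. Compatibility: P · Σ Lᵢ/(AᵢEᵢ) = δ_free.
Σ Lᵢ/(AᵢEᵢ) = 260/(1450×191×10³) + 825/(2350×108×10³) + 575/(1125×45×10³) = 1.555×10⁻⁵ mm/N.
Hence P = δ_free / Σ(L/AE) = 2.787/1.555×10⁻⁵ = 179.3 kN (compressive).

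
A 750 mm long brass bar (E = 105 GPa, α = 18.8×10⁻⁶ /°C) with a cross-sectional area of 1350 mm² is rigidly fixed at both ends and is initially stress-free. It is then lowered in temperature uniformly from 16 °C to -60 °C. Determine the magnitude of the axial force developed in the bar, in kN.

P ≈ 203 kN (tensile)

The ends cannot move, so σ = EαΔT = 105×10³ × 18.8×10⁻⁶ × 76 = 150 MPa.
Axial force P = σA = 150 × 1350 = 202500 N = 202.5 kN, tensile.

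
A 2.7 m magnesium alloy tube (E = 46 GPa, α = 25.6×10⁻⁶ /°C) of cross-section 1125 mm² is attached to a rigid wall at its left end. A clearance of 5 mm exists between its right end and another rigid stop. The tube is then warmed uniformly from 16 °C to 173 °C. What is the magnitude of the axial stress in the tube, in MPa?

If the wall were absent the tube would grow by αΔT L = 25.6×10⁻⁶ × 157 × 2700 = 10.85 mm.
This exceeds the 5 mm gap, so the wall pushes back. The portion of expansion that must be recovered elastically is δ_free − gap = 10.85 − 5 = 5.852 mm.
Compatibility: PL/(AE) = 5.852 mm, so σ = P/A = E × (5.852/2700) = 99.7 MPa.

σ ≈ 99.7 MPa (compressive)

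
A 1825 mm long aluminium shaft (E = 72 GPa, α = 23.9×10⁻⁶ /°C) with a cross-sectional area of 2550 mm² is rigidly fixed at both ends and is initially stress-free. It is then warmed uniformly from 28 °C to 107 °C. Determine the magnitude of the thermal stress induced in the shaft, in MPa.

Because both ends are immovable the net strain is zero, and the suppressed thermal strain is αΔT = 23.9×10⁻⁶ × 79 = 1888.1×10⁻⁶.
Hence σ = E·αΔT = 72×10³ × 1888.1×10⁻⁶ = 135.9 MPa, compressive.

σ ≈ 136 MPa (compressive)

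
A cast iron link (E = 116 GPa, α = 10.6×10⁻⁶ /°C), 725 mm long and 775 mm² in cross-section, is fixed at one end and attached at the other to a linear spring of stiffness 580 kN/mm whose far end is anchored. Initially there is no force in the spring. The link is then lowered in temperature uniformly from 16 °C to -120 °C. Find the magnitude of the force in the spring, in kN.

If the spring were absent the link would shorten by αΔT L = 10.6×10⁻⁶ × 136 × 725 = 1.045 mm.
Let P be the tensile force in the spring. The link extends elastically by PL/(AE) and the spring stretches by P/k; together these equal δ_free.
So P = δ_free / [L/(AE) + 1/k] = 1.045 / [ 725/(775×116×10³) + 1/(580×10³) ].
P = 1.045 / 9.789×10⁻⁶ = 106800 N.

P ≈ 107 kN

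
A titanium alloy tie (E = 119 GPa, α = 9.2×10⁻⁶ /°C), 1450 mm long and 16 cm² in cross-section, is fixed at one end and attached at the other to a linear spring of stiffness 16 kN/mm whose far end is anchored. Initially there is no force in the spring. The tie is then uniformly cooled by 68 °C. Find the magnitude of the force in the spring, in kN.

P ≈ 12.9 kN

Free thermal contraction: δ_free = αΔT L = 9.2×10⁻⁶ × 68 × 1450 = 0.9071 mm.
Let P be the tensile force in the spring. The tie extends elastically by PL/(AE) and the spring stretches by P/k; together these equal δ_free.
P [ L/(AE) + 1/k ] = δ_free → P [ 1450/(1600×119×10³) + 1/(16×10³) ] = 0.9071.
P = 0.9071 / 7.012×10⁻⁵ = 12940 N.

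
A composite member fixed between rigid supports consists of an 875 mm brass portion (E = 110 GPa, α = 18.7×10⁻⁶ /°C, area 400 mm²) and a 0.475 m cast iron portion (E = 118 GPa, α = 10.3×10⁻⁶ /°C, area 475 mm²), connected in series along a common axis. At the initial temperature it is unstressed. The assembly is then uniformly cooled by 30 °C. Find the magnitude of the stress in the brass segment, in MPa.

If the supports were absent, the total length change would be Σ αᵢΔT Lᵢ = 18.7×10⁻⁶×30×875 + 10.3×10⁻⁶×30×475 = 0.6376 mm.
The walls prevent any net length change, so an axial force P (same in every segment) develops. Compatibility: P · Σ Lᵢ/(AᵢEᵢ) = δ_free.
Σ Lᵢ/(AᵢEᵢ) = 875/(400×110×10³) + 475/(475×118×10³) = 2.836×10⁻⁵ mm/N.
So P = 0.6376 / 2.836×10⁻⁵ = 22.48 kN, tensile.
σ_{brass} = P / A = 22480 / 400 = 56.21 MPa.

σ ≈ 56.2 MPa (tensile)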